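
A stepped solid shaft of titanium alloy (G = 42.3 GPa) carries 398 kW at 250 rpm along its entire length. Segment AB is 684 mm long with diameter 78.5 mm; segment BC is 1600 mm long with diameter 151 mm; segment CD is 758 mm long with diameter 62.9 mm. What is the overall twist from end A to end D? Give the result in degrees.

ω = 2π·250/60 = 26.18 rad/s, so T = P/ω = 398×10³ / 26.18 = 15200 N·m.
J_AB = π(0.0785)⁴/32 = 3.73×10^-6 m⁴; J_BC = π(0.151)⁴/32 = 5.10×10^-5 m⁴; J_CD = π(0.0629)⁴/32 = 1.54×10^-6 m⁴.
θ = (T/G)·Σ L_i/J_i = (15200/42.3×10⁹)·(0.684/3.73×10^-6 + 1.60/5.10×10^-5 + 0.758/1.54×10^-6) = 0.2545 rad.

14.6°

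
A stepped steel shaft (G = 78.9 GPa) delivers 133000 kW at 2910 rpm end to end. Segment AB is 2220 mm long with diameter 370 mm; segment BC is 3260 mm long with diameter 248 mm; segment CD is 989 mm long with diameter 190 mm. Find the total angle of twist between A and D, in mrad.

98.0 mrad

ω = 2π·2910/60 = 304.7 rad/s, so T = P/ω = 133000×10³ / 304.7 = 436400 N·m.
J_AB = π(0.370)⁴/32 = 1.84×10^-3 m⁴; J_BC = π(0.248)⁴/32 = 3.71×10^-4 m⁴; J_CD = π(0.190)⁴/32 = 1.28×10^-4 m⁴.
θ = (T/G)·Σ L_i/J_i = (436400/78.9×10⁹)·(2.22/1.84×10^-3 + 3.26/3.71×10^-4 + 0.989/1.28×10^-4) = 0.09799 rad.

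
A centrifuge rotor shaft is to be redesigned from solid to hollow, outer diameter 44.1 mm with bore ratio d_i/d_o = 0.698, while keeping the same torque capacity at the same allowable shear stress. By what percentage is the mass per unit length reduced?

Equal τ_max and T ⇒ the solid shaft needs d_s³ = d_o³(1−k⁴), so d_s = 44.1·(1−0.698⁴)^(1/3) = 40.29 mm.
Area ratio A_h/A_s = d_o²(1−k²)/d_s² = (1−k²)/(1−k⁴)^(2/3) = 0.6143.
Mass saving = 1 − 0.6143 = 38.6 %.

38.6 %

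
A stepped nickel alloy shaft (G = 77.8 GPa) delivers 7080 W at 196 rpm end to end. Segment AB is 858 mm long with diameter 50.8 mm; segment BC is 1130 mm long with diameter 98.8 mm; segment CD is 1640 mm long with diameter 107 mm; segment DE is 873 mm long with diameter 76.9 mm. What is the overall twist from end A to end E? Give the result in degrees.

0.461°

ω = 2π·196/60 = 20.53 rad/s, so T = P/ω = 7080 / 20.53 = 344.9 N·m.
J_AB = π(0.0508)⁴/32 = 6.54×10^-7 m⁴; J_BC = π(0.0988)⁴/32 = 9.35×10^-6 m⁴; J_CD = π(0.107)⁴/32 = 1.29×10^-5 m⁴; J_DE = π(0.0769)⁴/32 = 3.43×10^-6 m⁴.
θ = (T/G)·Σ L_i/J_i = (344.9/77.8×10⁹)·(0.858/6.54×10^-7 + 1.13/9.35×10^-6 + 1.64/1.29×10^-5 + 0.873/3.43×10^-6) = 8.046×10^-3 rad.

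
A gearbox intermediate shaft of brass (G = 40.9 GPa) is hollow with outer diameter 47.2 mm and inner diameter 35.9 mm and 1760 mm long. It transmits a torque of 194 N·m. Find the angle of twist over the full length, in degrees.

1.48°

J = π(d_o⁴ − d_i⁴)/32 = π(0.0472⁴ − 0.0359⁴)/32 = 3.242×10^-7 m⁴.
θ = T·L/(G·J) = 194.0 × 1.76 / (40.9×10⁹ × 3.242×10^-7) = 0.02575 rad.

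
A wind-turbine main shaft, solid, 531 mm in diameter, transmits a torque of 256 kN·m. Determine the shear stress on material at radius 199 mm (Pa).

J = πd⁴/32 = π(0.531)⁴/32 = 7.805×10^-3 m⁴.
Shear stress varies linearly with radius: τ = T·r/J = 256000 × 0.199 / 7.805×10^-3 = 6.527×10^6 Pa.

6.53e6 Pa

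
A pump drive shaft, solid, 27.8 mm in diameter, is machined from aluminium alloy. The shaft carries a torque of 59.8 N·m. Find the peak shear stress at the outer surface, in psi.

J = πd⁴/32 = π(0.0278)⁴/32 = 5.864×10^-8 m⁴.
τ_max = T·r/J = 59.80 × 0.0139 / 5.864×10^-8 = 1.418×10^7 Pa.

2060 psi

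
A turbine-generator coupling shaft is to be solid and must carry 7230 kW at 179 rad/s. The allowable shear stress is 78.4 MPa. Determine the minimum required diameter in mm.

138 mm

ω = 179 rad/s, so T = P/ω = 7230×10³ / 179.0 = 40390 N·m.
For a solid shaft τ_max = 16T/(πd³), so d = (16T/(π τ_allow))^(1/3) = (16·40390/(π·7.84×10^7))^(1/3) = 0.1379 m.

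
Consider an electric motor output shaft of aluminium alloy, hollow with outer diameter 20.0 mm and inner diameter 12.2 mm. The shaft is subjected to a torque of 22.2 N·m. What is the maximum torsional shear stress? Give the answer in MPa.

16.4 MPa

J = π(d_o⁴ − d_i⁴)/32 = π(0.0200⁴ − 0.0122⁴)/32 = 1.353×10^-8 m⁴.
τ_max = T·r/J = 22.20 × 0.0100 / 1.353×10^-8 = 1.640×10^7 Pa.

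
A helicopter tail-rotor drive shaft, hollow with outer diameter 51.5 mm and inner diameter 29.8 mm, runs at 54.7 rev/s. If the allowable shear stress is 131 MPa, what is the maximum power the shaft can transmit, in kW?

J = π(d_o⁴ − d_i⁴)/32 = π(0.0515⁴ − 0.0298⁴)/32 = 6.132×10^-7 m⁴.
T_max = τ_allow·J/r = 1.31×10^8 × 6.132×10^-7 / 0.0257 = 3119 N·m.
ω = 2π·54.7 = 343.7 rad/s, so P_max = T_max·ω = 1.072×10^6 W.

1070 kW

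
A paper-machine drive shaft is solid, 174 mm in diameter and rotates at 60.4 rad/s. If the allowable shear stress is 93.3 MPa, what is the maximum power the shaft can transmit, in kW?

J = πd⁴/32 = π(0.174)⁴/32 = 8.999×10^-5 m⁴.
T_max = τ_allow·J/r = 9.33×10^7 × 8.999×10^-5 / 0.0870 = 96510 N·m.
ω = 60.4 rad/s, so P_max = T_max·ω = 5.829×10^6 W.

5830 kW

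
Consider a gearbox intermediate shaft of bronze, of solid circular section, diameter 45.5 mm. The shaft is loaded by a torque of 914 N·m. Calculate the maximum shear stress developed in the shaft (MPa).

J = πd⁴/32 = π(0.0455)⁴/32 = 4.208×10^-7 m⁴.
τ_max = T·r/J = 914.0 × 0.0227 / 4.208×10^-7 = 4.942×10^7 Pa.

49.4 MPa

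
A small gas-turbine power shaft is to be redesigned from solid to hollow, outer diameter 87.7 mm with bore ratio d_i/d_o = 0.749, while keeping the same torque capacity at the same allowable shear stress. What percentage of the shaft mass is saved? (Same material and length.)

43.5 %

Equal τ_max and T ⇒ the solid shaft needs d_s³ = d_o³(1−k⁴), so d_s = 87.7·(1−0.749⁴)^(1/3) = 77.32 mm.
Area ratio A_h/A_s = d_o²(1−k²)/d_s² = (1−k²)/(1−k⁴)^(2/3) = 0.5648.
Mass saving = 1 − 0.5648 = 43.5 %.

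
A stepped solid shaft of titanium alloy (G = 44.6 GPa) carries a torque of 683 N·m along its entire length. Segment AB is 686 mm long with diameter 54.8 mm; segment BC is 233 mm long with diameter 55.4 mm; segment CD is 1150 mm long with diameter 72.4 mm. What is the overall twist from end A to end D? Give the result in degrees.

J_AB = π(0.0548)⁴/32 = 8.85×10^-7 m⁴; J_BC = π(0.0554)⁴/32 = 9.25×10^-7 m⁴; J_CD = π(0.0724)⁴/32 = 2.70×10^-6 m⁴.
θ = (T/G)·Σ L_i/J_i = (683.0/44.6×10⁹)·(0.686/8.85×10^-7 + 0.233/9.25×10^-7 + 1.15/2.70×10^-6) = 0.02225 rad.

1.27°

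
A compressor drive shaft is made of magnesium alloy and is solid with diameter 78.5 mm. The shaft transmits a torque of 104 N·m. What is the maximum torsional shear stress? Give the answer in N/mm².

J = πd⁴/32 = π(0.0785)⁴/32 = 3.728×10^-6 m⁴.
τ_max = T·r/J = 104.0 × 0.0393 / 3.728×10^-6 = 1.095×10^6 Pa.

1.09 N/mm²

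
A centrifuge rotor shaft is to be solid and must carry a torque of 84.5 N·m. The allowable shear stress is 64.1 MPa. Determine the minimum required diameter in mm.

For a solid shaft τ_max = 16T/(πd³), so d = (16T/(π τ_allow))^(1/3) = (16·84.50/(π·6.41×10^7))^(1/3) = 0.01886 m.

18.9 mm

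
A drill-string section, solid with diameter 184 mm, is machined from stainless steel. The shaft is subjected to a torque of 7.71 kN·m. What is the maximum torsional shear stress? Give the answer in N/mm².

6.30 N/mm²

J = πd⁴/32 = π(0.184)⁴/32 = 1.125×10^-4 m⁴.
τ_max = T·r/J = 7710 × 0.0920 / 1.125×10^-4 = 6.303×10^6 Pa.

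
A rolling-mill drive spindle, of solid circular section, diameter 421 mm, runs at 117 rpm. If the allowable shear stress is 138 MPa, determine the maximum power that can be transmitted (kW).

J = πd⁴/32 = π(0.421)⁴/32 = 3.084×10^-3 m⁴.
T_max = τ_allow·J/r = 1.38×10^8 × 3.084×10^-3 / 0.210 = 2.022e6 N·m.
ω = 2π·117/60 = 12.25 rad/s, so P_max = T_max·ω = 2.477×10^7 W.

24800 kW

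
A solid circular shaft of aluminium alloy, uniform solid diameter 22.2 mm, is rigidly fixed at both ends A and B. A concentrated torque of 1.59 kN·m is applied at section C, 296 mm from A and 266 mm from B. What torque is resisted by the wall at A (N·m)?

753 N·m

With uniform GJ and both ends fixed, compatibility θ_AC = θ_CB gives T_A·a = T_B·b, together with T_A + T_B = T₀.
T_A = T₀·b/(a+b) = 1590·266/562.0 = 752.6 N·m; T_B = 837.4 N·m.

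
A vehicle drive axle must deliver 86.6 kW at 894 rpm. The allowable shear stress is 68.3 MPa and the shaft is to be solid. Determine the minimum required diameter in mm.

ω = 2π·894/60 = 93.62 rad/s, so T = P/ω = 86.6×10³ / 93.62 = 925.0 N·m.
For a solid shaft τ_max = 16T/(πd³), so d = (16T/(π τ_allow))^(1/3) = (16·925.0/(π·6.83×10^7))^(1/3) = 0.04101 m.

41.0 mm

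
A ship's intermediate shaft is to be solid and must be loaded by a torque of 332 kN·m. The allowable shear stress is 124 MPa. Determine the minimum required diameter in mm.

For a solid shaft τ_max = 16T/(πd³), so d = (16T/(π τ_allow))^(1/3) = (16·332000/(π·1.24×10^8))^(1/3) = 0.2389 m.

239 mm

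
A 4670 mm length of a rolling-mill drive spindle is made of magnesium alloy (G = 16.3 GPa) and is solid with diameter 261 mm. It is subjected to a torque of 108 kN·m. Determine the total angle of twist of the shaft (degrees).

3.89°

J = πd⁴/32 = π(0.261)⁴/32 = 4.556×10^-4 m⁴.
θ = T·L/(G·J) = 108000 × 4.67 / (16.3×10⁹ × 4.556×10^-4) = 0.06792 rad.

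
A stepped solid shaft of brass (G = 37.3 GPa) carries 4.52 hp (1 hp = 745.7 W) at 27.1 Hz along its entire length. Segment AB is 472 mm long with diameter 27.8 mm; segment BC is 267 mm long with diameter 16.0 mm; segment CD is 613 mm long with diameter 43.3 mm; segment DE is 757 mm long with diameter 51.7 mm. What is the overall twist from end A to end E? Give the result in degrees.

1.59°

ω = 2π·27.1 = 170.3 rad/s, so T = P/ω = 4.52×745.7 / 170.3 = 19.79 N·m.
J_AB = π(0.0278)⁴/32 = 5.86×10^-8 m⁴; J_BC = π(0.0160)⁴/32 = 6.43×10^-9 m⁴; J_CD = π(0.0433)⁴/32 = 3.45×10^-7 m⁴; J_DE = π(0.0517)⁴/32 = 7.01×10^-7 m⁴.
θ = (T/G)·Σ L_i/J_i = (19.79/37.3×10⁹)·(0.472/5.86×10^-8 + 0.267/6.43×10^-9 + 0.613/3.45×10^-7 + 0.757/7.01×10^-7) = 0.02781 rad.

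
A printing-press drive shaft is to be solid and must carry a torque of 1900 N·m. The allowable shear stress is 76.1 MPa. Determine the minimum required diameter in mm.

50.3 mm

For a solid shaft τ_max = 16T/(πd³), so d = (16T/(π τ_allow))^(1/3) = (16·1900/(π·7.61×10^7))^(1/3) = 0.05029 m.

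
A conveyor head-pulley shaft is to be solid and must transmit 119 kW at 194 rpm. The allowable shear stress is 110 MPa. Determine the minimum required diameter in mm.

ω = 2π·194/60 = 20.32 rad/s, so T = P/ω = 119×10³ / 20.32 = 5858 N·m.
For a solid shaft τ_max = 16T/(πd³), so d = (16T/(π τ_allow))^(1/3) = (16·5858/(π·1.10×10^8))^(1/3) = 0.06473 m.

64.7 mm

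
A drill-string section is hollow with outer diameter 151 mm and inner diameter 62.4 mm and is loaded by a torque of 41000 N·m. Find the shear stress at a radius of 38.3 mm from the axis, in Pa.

J = π(d_o⁴ − d_i⁴)/32 = π(0.151⁴ − 0.0624⁴)/32 = 4.955×10^-5 m⁴.
Shear stress varies linearly with radius: τ = T·r/J = 41000 × 0.0383 / 4.955×10^-5 = 3.169×10^7 Pa.

3.17e7 Pa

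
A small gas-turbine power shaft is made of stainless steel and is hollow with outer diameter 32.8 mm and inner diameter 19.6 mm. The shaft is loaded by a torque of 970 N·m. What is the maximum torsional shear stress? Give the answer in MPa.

160 MPa

J = π(d_o⁴ − d_i⁴)/32 = π(0.0328⁴ − 0.0196⁴)/32 = 9.914×10^-8 m⁴.
τ_max = T·r/J = 970.0 × 0.0164 / 9.914×10^-8 = 1.605×10^8 Pa.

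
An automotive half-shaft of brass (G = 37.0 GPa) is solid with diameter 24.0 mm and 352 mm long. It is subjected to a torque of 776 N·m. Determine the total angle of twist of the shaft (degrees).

13.0°

J = πd⁴/32 = π(0.0240)⁴/32 = 3.257×10^-8 m⁴.
θ = T·L/(G·J) = 776.0 × 0.352 / (37.0×10⁹ × 3.257×10^-8) = 0.2267 rad.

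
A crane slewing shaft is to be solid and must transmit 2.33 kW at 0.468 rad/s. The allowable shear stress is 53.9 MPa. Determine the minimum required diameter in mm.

77.8 mm

ω = 0.468 rad/s, so T = P/ω = 2.33×10³ / 0.4680 = 4979 N·m.
For a solid shaft τ_max = 16T/(πd³), so d = (16T/(π τ_allow))^(1/3) = (16·4979/(π·5.39×10^7))^(1/3) = 0.07777 m.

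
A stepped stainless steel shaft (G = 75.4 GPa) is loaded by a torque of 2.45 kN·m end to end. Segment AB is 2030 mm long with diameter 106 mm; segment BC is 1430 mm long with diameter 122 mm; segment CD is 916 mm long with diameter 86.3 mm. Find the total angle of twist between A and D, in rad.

0.0129 rad

J_AB = π(0.106)⁴/32 = 1.24×10^-5 m⁴; J_BC = π(0.122)⁴/32 = 2.17×10^-5 m⁴; J_CD = π(0.0863)⁴/32 = 5.45×10^-6 m⁴.
θ = (T/G)·Σ L_i/J_i = (2450/75.4×10⁹)·(2.03/1.24×10^-5 + 1.43/2.17×10^-5 + 0.916/5.45×10^-6) = 0.01292 rad.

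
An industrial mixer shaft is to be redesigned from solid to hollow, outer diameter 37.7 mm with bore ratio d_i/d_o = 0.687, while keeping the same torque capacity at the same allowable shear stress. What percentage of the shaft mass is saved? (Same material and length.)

Equal τ_max and T ⇒ the solid shaft needs d_s³ = d_o³(1−k⁴), so d_s = 37.7·(1−0.687⁴)^(1/3) = 34.66 mm.
Area ratio A_h/A_s = d_o²(1−k²)/d_s² = (1−k²)/(1−k⁴)^(2/3) = 0.6246.
Mass saving = 1 − 0.6246 = 37.5 %.

37.5 %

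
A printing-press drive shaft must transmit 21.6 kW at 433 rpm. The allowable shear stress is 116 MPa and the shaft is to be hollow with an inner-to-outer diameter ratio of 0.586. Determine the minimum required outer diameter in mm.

28.7 mm

ω = 2π·433/60 = 45.34 rad/s, so T = P/ω = 21.6×10³ / 45.34 = 476.4 N·m.
For a hollow shaft with d_i/d_o = 0.586: τ_max = 16T/(π d_o³ (1−k⁴)), so d_o = [16T/(π τ_allow (1−k⁴))]^(1/3) = [16·476.4/(π·1.16×10^8·0.8821)]^(1/3) = 0.02873 m.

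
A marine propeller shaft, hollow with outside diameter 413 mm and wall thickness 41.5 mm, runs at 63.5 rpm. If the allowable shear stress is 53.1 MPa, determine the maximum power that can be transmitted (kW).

J = π(d_o⁴ − d_i⁴)/32 = π(0.413⁴ − 0.330⁴)/32 = 1.692×10^-3 m⁴.
T_max = τ_allow·J/r = 5.31×10^7 × 1.692×10^-3 / 0.206 = 435100 N·m.
ω = 2π·63.5/60 = 6.650 rad/s, so P_max = T_max·ω = 2.893×10^6 W.

2890 kW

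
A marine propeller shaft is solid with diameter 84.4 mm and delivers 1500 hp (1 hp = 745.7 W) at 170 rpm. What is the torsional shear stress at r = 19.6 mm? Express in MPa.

247 MPa

ω = 2π·170/60 = 17.80 rad/s, so T = P/ω = 1500×745.7 / 17.80 = 62830 N·m.
J = πd⁴/32 = π(0.0844)⁴/32 = 4.982×10^-6 m⁴.
Shear stress varies linearly with radius: τ = T·r/J = 62830 × 0.0196 / 4.982×10^-6 = 2.472×10^8 Pa.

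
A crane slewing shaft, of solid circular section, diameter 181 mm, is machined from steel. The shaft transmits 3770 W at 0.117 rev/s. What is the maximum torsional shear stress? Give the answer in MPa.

4.40 MPa

ω = 2π·0.117 = 0.7351 rad/s, so T = P/ω = 3770 / 0.7351 = 5128 N·m.
J = πd⁴/32 = π(0.181)⁴/32 = 1.054×10^-4 m⁴.
τ_max = T·r/J = 5128 × 0.0905 / 1.054×10^-4 = 4.405×10^6 Pa.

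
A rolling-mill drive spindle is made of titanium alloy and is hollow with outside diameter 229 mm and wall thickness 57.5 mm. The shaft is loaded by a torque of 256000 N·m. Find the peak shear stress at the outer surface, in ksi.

16.8 ksi

J = π(d_o⁴ − d_i⁴)/32 = π(0.229⁴ − 0.114⁴)/32 = 2.534×10^-4 m⁴.
τ_max = T·r/J = 256000 × 0.115 / 2.534×10^-4 = 1.157×10^8 Pa.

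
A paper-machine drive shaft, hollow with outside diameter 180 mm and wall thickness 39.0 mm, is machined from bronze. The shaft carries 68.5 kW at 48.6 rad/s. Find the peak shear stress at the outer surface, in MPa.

ω = 48.6 rad/s, so T = P/ω = 68.5×10³ / 48.60 = 1409 N·m.
J = π(d_o⁴ − d_i⁴)/32 = π(0.180⁴ − 0.102⁴)/32 = 9.243×10^-5 m⁴.
τ_max = T·r/J = 1409 × 0.0900 / 9.243×10^-5 = 1.372×10^6 Pa.

1.37 MPa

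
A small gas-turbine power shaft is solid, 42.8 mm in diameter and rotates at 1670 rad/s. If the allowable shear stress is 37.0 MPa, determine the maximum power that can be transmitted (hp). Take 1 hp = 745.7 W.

1280 hp

J = πd⁴/32 = π(0.0428)⁴/32 = 3.294×10^-7 m⁴.
T_max = τ_allow·J/r = 3.70×10^7 × 3.294×10^-7 / 0.0214 = 569.6 N·m.
ω = 1670 rad/s, so P_max = T_max·ω = 9.512×10^5 W.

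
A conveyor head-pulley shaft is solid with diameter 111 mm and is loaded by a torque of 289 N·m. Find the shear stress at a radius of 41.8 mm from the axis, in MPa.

J = πd⁴/32 = π(0.111)⁴/32 = 1.490×10^-5 m⁴.
Shear stress varies linearly with radius: τ = T·r/J = 289.0 × 0.0418 / 1.490×10^-5 = 8.106×10^5 Pa.

0.811 MPa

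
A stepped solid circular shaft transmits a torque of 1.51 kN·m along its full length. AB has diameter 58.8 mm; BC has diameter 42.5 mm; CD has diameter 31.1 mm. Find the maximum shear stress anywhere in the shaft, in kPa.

256000 kPa

Under the same torque, τ_max = 16T/(πd³) is largest where d is smallest — segment CD (d = 31.1 mm).
τ_max = 16·1510/(π·(0.0311)³) = 2.557×10^8 Pa.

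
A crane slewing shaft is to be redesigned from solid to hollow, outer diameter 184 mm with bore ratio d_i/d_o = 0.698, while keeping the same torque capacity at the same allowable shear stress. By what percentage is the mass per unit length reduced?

38.6 %

Equal τ_max and T ⇒ the solid shaft needs d_s³ = d_o³(1−k⁴), so d_s = 184·(1−0.698⁴)^(1/3) = 168.1 mm.
Area ratio A_h/A_s = d_o²(1−k²)/d_s² = (1−k²)/(1−k⁴)^(2/3) = 0.6143.
Mass saving = 1 − 0.6143 = 38.6 %.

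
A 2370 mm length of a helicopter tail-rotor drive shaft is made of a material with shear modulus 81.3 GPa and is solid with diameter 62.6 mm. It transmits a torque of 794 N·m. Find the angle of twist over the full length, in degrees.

J = πd⁴/32 = π(0.0626)⁴/32 = 1.508×10^-6 m⁴.
θ = T·L/(G·J) = 794.0 × 2.37 / (81.3×10⁹ × 1.508×10^-6) = 0.01535 rad.

0.880°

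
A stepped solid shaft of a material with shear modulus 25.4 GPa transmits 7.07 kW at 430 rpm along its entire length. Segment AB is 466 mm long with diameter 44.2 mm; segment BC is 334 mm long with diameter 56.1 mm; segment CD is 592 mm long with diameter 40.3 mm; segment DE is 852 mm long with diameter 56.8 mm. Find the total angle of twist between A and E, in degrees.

ω = 2π·430/60 = 45.03 rad/s, so T = P/ω = 7.07×10³ / 45.03 = 157.0 N·m.
J_AB = π(0.0442)⁴/32 = 3.75×10^-7 m⁴; J_BC = π(0.0561)⁴/32 = 9.72×10^-7 m⁴; J_CD = π(0.0403)⁴/32 = 2.59×10^-7 m⁴; J_DE = π(0.0568)⁴/32 = 1.02×10^-6 m⁴.
θ = (T/G)·Σ L_i/J_i = (157.0/25.4×10⁹)·(0.466/3.75×10^-7 + 0.334/9.72×10^-7 + 0.592/2.59×10^-7 + 0.852/1.02×10^-6) = 0.02910 rad.

1.67°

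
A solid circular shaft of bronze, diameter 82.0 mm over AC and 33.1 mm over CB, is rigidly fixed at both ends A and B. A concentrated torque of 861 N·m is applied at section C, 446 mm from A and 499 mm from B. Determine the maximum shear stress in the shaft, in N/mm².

Compatibility: T_A·a/J_AC = T_B·b/J_CB with T_A + T_B = T₀.
J_AC = 4.44×10^-6 m⁴, J_CB = 1.18×10^-7 m⁴, so T_A = T₀·(J_AC/a)/((J_AC/a)+(J_CB/b)) = 841.0 N·m, T_B = 19.96 N·m.
τ in each portion: τ_AC = 7.77×10^6 Pa, τ_CB = 2.80×10^6 Pa; maximum is in AC.
τ_max = T_AC·r/J = 841.0·0.0410/4.44×10^-6 = 7.769×10^6 Pa.

7.77 N/mm²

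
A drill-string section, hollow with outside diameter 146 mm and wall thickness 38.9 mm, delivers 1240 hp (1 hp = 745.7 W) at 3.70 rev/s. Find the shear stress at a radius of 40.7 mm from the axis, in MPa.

38.1 MPa

ω = 2π·3.70 = 23.25 rad/s, so T = P/ω = 1240×745.7 / 23.25 = 39770 N·m.
J = π(d_o⁴ − d_i⁴)/32 = π(0.146⁴ − 0.0682⁴)/32 = 4.248×10^-5 m⁴.
Shear stress varies linearly with radius: τ = T·r/J = 39770 × 0.0407 / 4.248×10^-5 = 3.810×10^7 Pa.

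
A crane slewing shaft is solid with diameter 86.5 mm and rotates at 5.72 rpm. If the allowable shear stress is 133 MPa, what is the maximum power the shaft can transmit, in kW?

J = πd⁴/32 = π(0.0865)⁴/32 = 5.496×10^-6 m⁴.
T_max = τ_allow·J/r = 1.33×10^8 × 5.496×10^-6 / 0.0432 = 16900 N·m.
ω = 2π·5.72/60 = 0.5990 rad/s, so P_max = T_max·ω = 1.012×10^4 W.

10.1 kW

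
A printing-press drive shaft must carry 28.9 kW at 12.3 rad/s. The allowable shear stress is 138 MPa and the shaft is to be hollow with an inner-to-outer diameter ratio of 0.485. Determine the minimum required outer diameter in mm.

45.1 mm

ω = 12.3 rad/s, so T = P/ω = 28.9×10³ / 12.30 = 2350 N·m.
For a hollow shaft with d_i/d_o = 0.485: τ_max = 16T/(π d_o³ (1−k⁴)), so d_o = [16T/(π τ_allow (1−k⁴))]^(1/3) = [16·2350/(π·1.38×10^8·0.9447)]^(1/3) = 0.04511 m.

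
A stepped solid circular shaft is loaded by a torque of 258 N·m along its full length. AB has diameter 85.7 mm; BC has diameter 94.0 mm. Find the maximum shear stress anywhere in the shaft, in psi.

Under the same torque, τ_max = 16T/(πd³) is largest where d is smallest — segment AB (d = 85.7 mm).
τ_max = 16·258.0/(π·(0.0857)³) = 2.088×10^6 Pa.

303 psi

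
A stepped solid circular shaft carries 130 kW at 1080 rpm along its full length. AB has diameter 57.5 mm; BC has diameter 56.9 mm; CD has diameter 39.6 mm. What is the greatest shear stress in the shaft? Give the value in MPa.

ω = 2π·1080/60 = 113.1 rad/s, so T = P/ω = 130×10³ / 113.1 = 1149 N·m.
Under the same torque, τ_max = 16T/(πd³) is largest where d is smallest — segment CD (d = 39.6 mm).
τ_max = 16·1149/(π·(0.0396)³) = 9.427×10^7 Pa.

94.3 MPa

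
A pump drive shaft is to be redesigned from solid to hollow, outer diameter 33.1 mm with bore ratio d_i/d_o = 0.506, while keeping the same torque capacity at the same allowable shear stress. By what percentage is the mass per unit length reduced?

22.2 %

Equal τ_max and T ⇒ the solid shaft needs d_s³ = d_o³(1−k⁴), so d_s = 33.1·(1−0.506⁴)^(1/3) = 32.36 mm.
Area ratio A_h/A_s = d_o²(1−k²)/d_s² = (1−k²)/(1−k⁴)^(2/3) = 0.7784.
Mass saving = 1 − 0.7784 = 22.2 %.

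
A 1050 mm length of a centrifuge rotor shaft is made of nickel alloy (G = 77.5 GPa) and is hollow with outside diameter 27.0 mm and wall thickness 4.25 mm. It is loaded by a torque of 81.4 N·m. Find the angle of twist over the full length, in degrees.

J = π(d_o⁴ − d_i⁴)/32 = π(0.0270⁴ − 0.0185⁴)/32 = 4.067×10^-8 m⁴.
θ = T·L/(G·J) = 81.40 × 1.05 / (77.5×10⁹ × 4.067×10^-8) = 0.02711 rad.

1.55°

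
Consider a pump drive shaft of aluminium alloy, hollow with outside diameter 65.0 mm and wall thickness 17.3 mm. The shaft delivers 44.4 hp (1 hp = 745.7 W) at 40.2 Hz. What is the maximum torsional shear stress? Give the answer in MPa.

ω = 2π·40.2 = 252.6 rad/s, so T = P/ω = 44.4×745.7 / 252.6 = 131.1 N·m.
J = π(d_o⁴ − d_i⁴)/32 = π(0.0650⁴ − 0.0304⁴)/32 = 1.669×10^-6 m⁴.
τ_max = T·r/J = 131.1 × 0.0325 / 1.669×10^-6 = 2.553×10^6 Pa.

2.55 MPa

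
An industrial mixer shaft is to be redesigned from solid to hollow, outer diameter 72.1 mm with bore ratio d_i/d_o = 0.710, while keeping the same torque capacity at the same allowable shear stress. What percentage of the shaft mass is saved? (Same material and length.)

Equal τ_max and T ⇒ the solid shaft needs d_s³ = d_o³(1−k⁴), so d_s = 72.1·(1−0.710⁴)^(1/3) = 65.39 mm.
Area ratio A_h/A_s = d_o²(1−k²)/d_s² = (1−k²)/(1−k⁴)^(2/3) = 0.6029.
Mass saving = 1 − 0.6029 = 39.7 %.

39.7 %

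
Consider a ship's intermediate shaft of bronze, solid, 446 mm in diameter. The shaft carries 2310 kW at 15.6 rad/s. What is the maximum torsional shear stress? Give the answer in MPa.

8.50 MPa

ω = 15.6 rad/s, so T = P/ω = 2310×10³ / 15.60 = 148100 N·m.
J = πd⁴/32 = π(0.446)⁴/32 = 3.885×10^-3 m⁴.
τ_max = T·r/J = 148100 × 0.223 / 3.885×10^-3 = 8.501×10^6 Pa.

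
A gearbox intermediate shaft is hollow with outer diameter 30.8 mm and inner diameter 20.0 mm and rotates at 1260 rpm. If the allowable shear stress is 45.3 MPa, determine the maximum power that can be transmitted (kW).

J = π(d_o⁴ − d_i⁴)/32 = π(0.0308⁴ − 0.0200⁴)/32 = 7.264×10^-8 m⁴.
T_max = τ_allow·J/r = 4.53×10^7 × 7.264×10^-8 / 0.0154 = 213.7 N·m.
ω = 2π·1260/60 = 131.9 rad/s, so P_max = T_max·ω = 2.819×10^4 W.

28.2 kW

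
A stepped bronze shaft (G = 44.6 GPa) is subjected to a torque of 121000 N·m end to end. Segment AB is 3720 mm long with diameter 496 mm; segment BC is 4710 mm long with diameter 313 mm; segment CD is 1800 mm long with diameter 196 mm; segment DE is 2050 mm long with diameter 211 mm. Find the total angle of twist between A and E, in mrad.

77.5 mrad

J_AB = π(0.496)⁴/32 = 5.94×10^-3 m⁴; J_BC = π(0.313)⁴/32 = 9.42×10^-4 m⁴; J_CD = π(0.196)⁴/32 = 1.45×10^-4 m⁴; J_DE = π(0.211)⁴/32 = 1.95×10^-4 m⁴.
θ = (T/G)·Σ L_i/J_i = (121000/44.6×10⁹)·(3.72/5.94×10^-3 + 4.71/9.42×10^-4 + 1.80/1.45×10^-4 + 2.05/1.95×10^-4) = 0.07755 rad.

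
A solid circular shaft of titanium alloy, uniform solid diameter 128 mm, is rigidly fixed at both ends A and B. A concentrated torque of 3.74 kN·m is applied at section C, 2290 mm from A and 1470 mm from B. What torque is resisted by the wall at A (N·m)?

With uniform GJ and both ends fixed, compatibility θ_AC = θ_CB gives T_A·a = T_B·b, together with T_A + T_B = T₀.
T_A = T₀·b/(a+b) = 3740·1470/3760 = 1462 N·m; T_B = 2278 N·m.

1460 N·m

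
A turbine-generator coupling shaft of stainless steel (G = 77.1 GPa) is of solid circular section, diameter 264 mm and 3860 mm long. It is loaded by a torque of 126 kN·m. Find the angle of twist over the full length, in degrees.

0.758°

J = πd⁴/32 = π(0.264)⁴/32 = 4.769×10^-4 m⁴.
θ = T·L/(G·J) = 126000 × 3.86 / (77.1×10⁹ × 4.769×10^-4) = 0.01323 rad.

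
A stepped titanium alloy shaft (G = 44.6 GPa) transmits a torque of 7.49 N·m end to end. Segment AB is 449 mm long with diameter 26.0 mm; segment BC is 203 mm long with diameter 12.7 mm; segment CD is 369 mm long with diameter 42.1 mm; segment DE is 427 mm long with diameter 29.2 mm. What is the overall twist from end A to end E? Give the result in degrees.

J_AB = π(0.0260)⁴/32 = 4.49×10^-8 m⁴; J_BC = π(0.0127)⁴/32 = 2.55×10^-9 m⁴; J_CD = π(0.0421)⁴/32 = 3.08×10^-7 m⁴; J_DE = π(0.0292)⁴/32 = 7.14×10^-8 m⁴.
θ = (T/G)·Σ L_i/J_i = (7.490/44.6×10⁹)·(0.449/4.49×10^-8 + 0.203/2.55×10^-9 + 0.369/3.08×10^-7 + 0.427/7.14×10^-8) = 0.01623 rad.

0.930°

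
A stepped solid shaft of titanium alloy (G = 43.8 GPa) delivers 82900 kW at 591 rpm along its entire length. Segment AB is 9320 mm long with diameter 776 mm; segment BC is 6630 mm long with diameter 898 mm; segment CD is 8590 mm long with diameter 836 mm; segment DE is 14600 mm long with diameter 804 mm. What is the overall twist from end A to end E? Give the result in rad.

ω = 2π·591/60 = 61.89 rad/s, so T = P/ω = 82900×10³ / 61.89 = 1.339e6 N·m.
J_AB = π(0.776)⁴/32 = 0.0356 m⁴; J_BC = π(0.898)⁴/32 = 0.0638 m⁴; J_CD = π(0.836)⁴/32 = 0.0480 m⁴; J_DE = π(0.804)⁴/32 = 0.0410 m⁴.
θ = (T/G)·Σ L_i/J_i = (1.339e6/43.8×10⁹)·(9.32/0.0356 + 6.63/0.0638 + 8.59/0.0480 + 14.6/0.0410) = 0.02754 rad.

0.0275 rad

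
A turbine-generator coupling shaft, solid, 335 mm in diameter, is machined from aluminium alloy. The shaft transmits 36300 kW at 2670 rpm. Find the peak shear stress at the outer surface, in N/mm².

ω = 2π·2670/60 = 279.6 rad/s, so T = P/ω = 36300×10³ / 279.6 = 129800 N·m.
J = πd⁴/32 = π(0.335)⁴/32 = 1.236×10^-3 m⁴.
τ_max = T·r/J = 129800 × 0.168 / 1.236×10^-3 = 1.759×10^7 Pa.

17.6 N/mm²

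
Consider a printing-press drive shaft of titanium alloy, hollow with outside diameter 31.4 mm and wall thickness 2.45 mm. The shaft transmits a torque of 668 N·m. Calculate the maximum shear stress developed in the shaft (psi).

J = π(d_o⁴ − d_i⁴)/32 = π(0.0314⁴ − 0.0265⁴)/32 = 4.702×10^-8 m⁴.
τ_max = T·r/J = 668.0 × 0.0157 / 4.702×10^-8 = 2.230×10^8 Pa.

32300 psi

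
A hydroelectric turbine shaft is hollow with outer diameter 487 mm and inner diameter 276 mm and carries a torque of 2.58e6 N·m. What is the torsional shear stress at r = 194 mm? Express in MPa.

J = π(d_o⁴ − d_i⁴)/32 = π(0.487⁴ − 0.276⁴)/32 = 4.953×10^-3 m⁴.
Shear stress varies linearly with radius: τ = T·r/J = 2.580e6 × 0.194 / 4.953×10^-3 = 1.011×10^8 Pa.

101 MPa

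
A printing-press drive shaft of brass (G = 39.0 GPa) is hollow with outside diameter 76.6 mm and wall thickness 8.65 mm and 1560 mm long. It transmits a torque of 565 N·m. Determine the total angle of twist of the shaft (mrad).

10.4 mrad

J = π(d_o⁴ − d_i⁴)/32 = π(0.0766⁴ − 0.0593⁴)/32 = 2.166×10^-6 m⁴.
θ = T·L/(G·J) = 565.0 × 1.56 / (39.0×10⁹ × 2.166×10^-6) = 0.01043 rad.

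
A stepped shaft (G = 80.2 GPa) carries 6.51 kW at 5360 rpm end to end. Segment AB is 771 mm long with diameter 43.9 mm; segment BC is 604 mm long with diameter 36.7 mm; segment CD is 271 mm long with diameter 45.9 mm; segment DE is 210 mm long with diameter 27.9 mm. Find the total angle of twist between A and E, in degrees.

ω = 2π·5360/60 = 561.3 rad/s, so T = P/ω = 6.51×10³ / 561.3 = 11.60 N·m.
J_AB = π(0.0439)⁴/32 = 3.65×10^-7 m⁴; J_BC = π(0.0367)⁴/32 = 1.78×10^-7 m⁴; J_CD = π(0.0459)⁴/32 = 4.36×10^-7 m⁴; J_DE = π(0.0279)⁴/32 = 5.95×10^-8 m⁴.
θ = (T/G)·Σ L_i/J_i = (11.60/80.2×10⁹)·(0.771/3.65×10^-7 + 0.604/1.78×10^-7 + 0.271/4.36×10^-7 + 0.210/5.95×10^-8) = 1.397×10^-3 rad.

0.0800°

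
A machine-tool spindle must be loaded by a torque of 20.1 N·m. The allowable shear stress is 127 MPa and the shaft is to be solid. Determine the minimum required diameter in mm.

9.31 mm

For a solid shaft τ_max = 16T/(πd³), so d = (16T/(π τ_allow))^(1/3) = (16·20.10/(π·1.27×10^8))^(1/3) = 0.009307 m.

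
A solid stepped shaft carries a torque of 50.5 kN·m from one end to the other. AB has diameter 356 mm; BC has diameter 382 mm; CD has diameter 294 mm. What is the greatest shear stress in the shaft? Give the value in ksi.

Under the same torque, τ_max = 16T/(πd³) is largest where d is smallest — segment CD (d = 294 mm).
τ_max = 16·50500/(π·(0.294)³) = 1.012×10^7 Pa.

1.47 ksi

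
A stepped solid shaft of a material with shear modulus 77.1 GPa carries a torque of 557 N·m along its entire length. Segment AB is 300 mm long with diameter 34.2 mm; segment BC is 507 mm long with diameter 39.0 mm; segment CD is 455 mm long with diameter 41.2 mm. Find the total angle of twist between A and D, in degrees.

2.51°

J_AB = π(0.0342)⁴/32 = 1.34×10^-7 m⁴; J_BC = π(0.0390)⁴/32 = 2.27×10^-7 m⁴; J_CD = π(0.0412)⁴/32 = 2.83×10^-7 m⁴.
θ = (T/G)·Σ L_i/J_i = (557.0/77.1×10⁹)·(0.300/1.34×10^-7 + 0.507/2.27×10^-7 + 0.455/2.83×10^-7) = 0.04388 rad.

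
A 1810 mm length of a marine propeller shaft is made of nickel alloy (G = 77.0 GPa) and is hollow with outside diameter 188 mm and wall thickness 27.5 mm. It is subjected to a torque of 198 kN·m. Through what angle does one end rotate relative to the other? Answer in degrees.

J = π(d_o⁴ − d_i⁴)/32 = π(0.188⁴ − 0.133⁴)/32 = 9.192×10^-5 m⁴.
θ = T·L/(G·J) = 198000 × 1.81 / (77.0×10⁹ × 9.192×10^-5) = 0.05063 rad.

2.90°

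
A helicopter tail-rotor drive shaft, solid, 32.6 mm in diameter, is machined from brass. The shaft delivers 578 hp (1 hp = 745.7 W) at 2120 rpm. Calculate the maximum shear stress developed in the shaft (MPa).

285 MPa

ω = 2π·2120/60 = 222.0 rad/s, so T = P/ω = 578×745.7 / 222.0 = 1941 N·m.
J = πd⁴/32 = π(0.0326)⁴/32 = 1.109×10^-7 m⁴.
τ_max = T·r/J = 1941 × 0.0163 / 1.109×10^-7 = 2.854×10^8 Pa.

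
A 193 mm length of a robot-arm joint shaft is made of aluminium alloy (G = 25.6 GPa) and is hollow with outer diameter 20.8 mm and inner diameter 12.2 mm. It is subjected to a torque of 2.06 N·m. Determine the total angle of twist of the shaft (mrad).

J = π(d_o⁴ − d_i⁴)/32 = π(0.0208⁴ − 0.0122⁴)/32 = 1.620×10^-8 m⁴.
θ = T·L/(G·J) = 2.060 × 0.193 / (25.6×10⁹ × 1.620×10^-8) = 9.586×10^-4 rad.

0.959 mrad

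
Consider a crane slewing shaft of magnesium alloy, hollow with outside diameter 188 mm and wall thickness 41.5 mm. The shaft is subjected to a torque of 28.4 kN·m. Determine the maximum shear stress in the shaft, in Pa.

2.41e7 Pa

J = π(d_o⁴ − d_i⁴)/32 = π(0.188⁴ − 0.105⁴)/32 = 1.107×10^-4 m⁴.
τ_max = T·r/J = 28400 × 0.0940 / 1.107×10^-4 = 2.411×10^7 Pa.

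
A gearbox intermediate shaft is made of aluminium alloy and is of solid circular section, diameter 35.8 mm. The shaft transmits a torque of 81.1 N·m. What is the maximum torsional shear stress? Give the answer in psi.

1310 psi

J = πd⁴/32 = π(0.0358)⁴/32 = 1.613×10^-7 m⁴.
τ_max = T·r/J = 81.10 × 0.0179 / 1.613×10^-7 = 9.002×10^6 Pa.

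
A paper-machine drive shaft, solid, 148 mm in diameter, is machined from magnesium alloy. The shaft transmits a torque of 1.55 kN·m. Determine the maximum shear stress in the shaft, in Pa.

2.44e6 Pa

J = πd⁴/32 = π(0.148)⁴/32 = 4.710×10^-5 m⁴.
τ_max = T·r/J = 1550 × 0.0740 / 4.710×10^-5 = 2.435×10^6 Pa.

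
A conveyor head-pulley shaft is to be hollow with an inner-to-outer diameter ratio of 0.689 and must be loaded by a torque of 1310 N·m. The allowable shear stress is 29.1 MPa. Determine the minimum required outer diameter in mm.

66.6 mm

For a hollow shaft with d_i/d_o = 0.689: τ_max = 16T/(π d_o³ (1−k⁴)), so d_o = [16T/(π τ_allow (1−k⁴))]^(1/3) = [16·1310/(π·2.91×10^7·0.7746)]^(1/3) = 0.06664 m.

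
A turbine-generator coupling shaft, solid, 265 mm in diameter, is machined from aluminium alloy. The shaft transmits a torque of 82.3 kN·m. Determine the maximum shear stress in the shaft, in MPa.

J = πd⁴/32 = π(0.265)⁴/32 = 4.842×10^-4 m⁴.
τ_max = T·r/J = 82300 × 0.133 / 4.842×10^-4 = 2.252×10^7 Pa.

22.5 MPa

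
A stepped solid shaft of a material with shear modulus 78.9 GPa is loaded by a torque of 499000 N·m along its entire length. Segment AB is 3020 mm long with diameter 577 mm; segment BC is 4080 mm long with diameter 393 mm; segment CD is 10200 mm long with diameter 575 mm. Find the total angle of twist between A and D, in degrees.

1.08°

J_AB = π(0.577)⁴/32 = 0.0109 m⁴; J_BC = π(0.393)⁴/32 = 2.34×10^-3 m⁴; J_CD = π(0.575)⁴/32 = 0.0107 m⁴.
θ = (T/G)·Σ L_i/J_i = (499000/78.9×10⁹)·(3.02/0.0109 + 4.08/2.34×10^-3 + 10.2/0.0107) = 0.01878 rad.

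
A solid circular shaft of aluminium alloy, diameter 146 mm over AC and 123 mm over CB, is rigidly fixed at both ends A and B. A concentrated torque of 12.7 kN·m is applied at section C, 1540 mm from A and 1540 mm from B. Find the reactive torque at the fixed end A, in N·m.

8450 N·m

Compatibility: T_A·a/J_AC = T_B·b/J_CB with T_A + T_B = T₀.
J_AC = 4.46×10^-5 m⁴, J_CB = 2.25×10^-5 m⁴, so T_A = T₀·(J_AC/a)/((J_AC/a)+(J_CB/b)) = 8446 N·m, T_B = 4254 N·m.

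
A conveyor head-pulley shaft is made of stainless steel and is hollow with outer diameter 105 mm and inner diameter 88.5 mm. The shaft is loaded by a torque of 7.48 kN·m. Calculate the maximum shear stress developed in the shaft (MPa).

66.4 MPa

J = π(d_o⁴ − d_i⁴)/32 = π(0.105⁴ − 0.0885⁴)/32 = 5.911×10^-6 m⁴.
τ_max = T·r/J = 7480 × 0.0525 / 5.911×10^-6 = 6.644×10^7 Pa.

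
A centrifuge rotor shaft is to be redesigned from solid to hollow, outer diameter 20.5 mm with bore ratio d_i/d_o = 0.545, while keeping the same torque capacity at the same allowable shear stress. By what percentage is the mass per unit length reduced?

Equal τ_max and T ⇒ the solid shaft needs d_s³ = d_o³(1−k⁴), so d_s = 20.5·(1−0.545⁴)^(1/3) = 19.88 mm.
Area ratio A_h/A_s = d_o²(1−k²)/d_s² = (1−k²)/(1−k⁴)^(2/3) = 0.7476.
Mass saving = 1 − 0.7476 = 25.2 %.

25.2 %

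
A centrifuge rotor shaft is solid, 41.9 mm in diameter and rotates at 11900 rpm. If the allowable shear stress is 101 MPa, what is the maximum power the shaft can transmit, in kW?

J = πd⁴/32 = π(0.0419)⁴/32 = 3.026×10^-7 m⁴.
T_max = τ_allow·J/r = 1.01×10^8 × 3.026×10^-7 / 0.0209 = 1459 N·m.
ω = 2π·11900/60 = 1246 rad/s, so P_max = T_max·ω = 1.818×10^6 W.

1820 kW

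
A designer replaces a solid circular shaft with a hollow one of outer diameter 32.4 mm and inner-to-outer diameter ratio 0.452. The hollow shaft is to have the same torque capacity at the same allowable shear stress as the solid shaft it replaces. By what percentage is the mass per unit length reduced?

18.1 %

Equal τ_max and T ⇒ the solid shaft needs d_s³ = d_o³(1−k⁴), so d_s = 32.4·(1−0.452⁴)^(1/3) = 31.94 mm.
Area ratio A_h/A_s = d_o²(1−k²)/d_s² = (1−k²)/(1−k⁴)^(2/3) = 0.8186.
Mass saving = 1 − 0.8186 = 18.1 %.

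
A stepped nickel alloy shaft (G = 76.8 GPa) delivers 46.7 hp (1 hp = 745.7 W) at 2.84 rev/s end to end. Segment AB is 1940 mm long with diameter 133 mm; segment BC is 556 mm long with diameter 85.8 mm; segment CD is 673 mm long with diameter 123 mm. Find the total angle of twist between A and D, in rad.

ω = 2π·2.84 = 17.84 rad/s, so T = P/ω = 46.7×745.7 / 17.84 = 1952 N·m.
J_AB = π(0.133)⁴/32 = 3.07×10^-5 m⁴; J_BC = π(0.0858)⁴/32 = 5.32×10^-6 m⁴; J_CD = π(0.123)⁴/32 = 2.25×10^-5 m⁴.
θ = (T/G)·Σ L_i/J_i = (1952/76.8×10⁹)·(1.94/3.07×10^-5 + 0.556/5.32×10^-6 + 0.673/2.25×10^-5) = 5.021×10^-3 rad.

0.00502 rad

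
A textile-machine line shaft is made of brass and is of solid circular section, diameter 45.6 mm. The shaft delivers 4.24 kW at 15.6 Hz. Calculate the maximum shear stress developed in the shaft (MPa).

2.32 MPa

ω = 2π·15.6 = 98.02 rad/s, so T = P/ω = 4.24×10³ / 98.02 = 43.26 N·m.
J = πd⁴/32 = π(0.0456)⁴/32 = 4.245×10^-7 m⁴.
τ_max = T·r/J = 43.26 × 0.0228 / 4.245×10^-7 = 2.323×10^6 Pa.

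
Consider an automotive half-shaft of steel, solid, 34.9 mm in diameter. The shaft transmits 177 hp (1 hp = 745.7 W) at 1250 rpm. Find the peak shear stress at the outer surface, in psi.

ω = 2π·1250/60 = 130.9 rad/s, so T = P/ω = 177×745.7 / 130.9 = 1008 N·m.
J = πd⁴/32 = π(0.0349)⁴/32 = 1.456×10^-7 m⁴.
τ_max = T·r/J = 1008 × 0.0175 / 1.456×10^-7 = 1.208×10^8 Pa.

17500 psi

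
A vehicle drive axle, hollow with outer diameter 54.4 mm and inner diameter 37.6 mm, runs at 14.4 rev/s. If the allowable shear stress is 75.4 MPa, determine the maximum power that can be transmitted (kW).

166 kW

J = π(d_o⁴ − d_i⁴)/32 = π(0.0544⁴ − 0.0376⁴)/32 = 6.636×10^-7 m⁴.
T_max = τ_allow·J/r = 7.54×10^7 × 6.636×10^-7 / 0.0272 = 1839 N·m.
ω = 2π·14.4 = 90.48 rad/s, so P_max = T_max·ω = 1.664×10^5 W.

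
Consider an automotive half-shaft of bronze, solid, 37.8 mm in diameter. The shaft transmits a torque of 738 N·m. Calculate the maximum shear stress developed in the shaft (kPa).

69600 kPa

J = πd⁴/32 = π(0.0378)⁴/32 = 2.004×10^-7 m⁴.
τ_max = T·r/J = 738.0 × 0.0189 / 2.004×10^-7 = 6.959×10^7 Pa.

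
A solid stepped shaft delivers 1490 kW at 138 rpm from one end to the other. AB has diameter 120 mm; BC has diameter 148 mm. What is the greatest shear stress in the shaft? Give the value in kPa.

304000 kPa

ω = 2π·138/60 = 14.45 rad/s, so T = P/ω = 1490×10³ / 14.45 = 103100 N·m.
Under the same torque, τ_max = 16T/(πd³) is largest where d is smallest — segment AB (d = 120 mm).
τ_max = 16·103100/(π·(0.120)³) = 3.039×10^8 Pa.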